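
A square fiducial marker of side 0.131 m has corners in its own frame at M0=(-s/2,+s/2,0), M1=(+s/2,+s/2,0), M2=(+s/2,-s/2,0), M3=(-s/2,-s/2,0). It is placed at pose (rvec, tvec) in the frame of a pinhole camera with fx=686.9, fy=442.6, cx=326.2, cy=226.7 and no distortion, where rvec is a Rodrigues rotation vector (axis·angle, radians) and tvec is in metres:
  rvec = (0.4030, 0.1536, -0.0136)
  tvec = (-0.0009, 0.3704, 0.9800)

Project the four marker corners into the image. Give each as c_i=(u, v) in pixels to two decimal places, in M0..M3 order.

Intrinsics K: fx=686.9, fy=442.6, cx=326.2, cy=226.7
Marker side s = 0.131 m; corners in marker frame (Z=0):
  M0 = (-0.0655, +0.0655, 0)
  M1 = (+0.0655, +0.0655, 0)
  M2 = (+0.0655, -0.0655, 0)
  M3 = (-0.0655, -0.0655, 0)
rvec = (0.4030, 0.1536, -0.0136), |rvec| = θ = 0.43149 rad = 24.723°
Rodrigues: sinθ=0.41823, 1−cosθ=0.09166; R = I + sinθ·[k]× + (1−cosθ)·[k]×²:
    [+0.98829 +0.04366 +0.14618]
    [+0.01729 +0.91996 -0.39164]
    [-0.15158 +0.38958 +0.90843]
t = (-0.0009, 0.3704, 0.9800) m
M0: Pc = R·M0+t = (-0.06277, +0.42952, +1.01545); u = 686.9·(-0.06277)/1.01545 + 326.2 = 283.7365, v = 442.6·(+0.42952)/1.01545 + 226.7 = 413.9159
M1: Pc = R·M1+t = (+0.06669, +0.43179, +0.99559); u = 686.9·(+0.06669)/0.99559 + 326.2 = 372.2142, v = 442.6·(+0.43179)/0.99559 + 226.7 = 418.6568
M2: Pc = R·M2+t = (+0.06097, +0.31128, +0.94455); u = 686.9·(+0.06097)/0.94455 + 326.2 = 370.5415, v = 442.6·(+0.31128)/0.94455 + 226.7 = 372.5577
M3: Pc = R·M3+t = (-0.06849, +0.30901, +0.96441); u = 686.9·(-0.06849)/0.96441 + 326.2 = 277.4162, v = 442.6·(+0.30901)/0.96441 + 226.7 = 368.5151

c0=(283.74, 413.92) c1=(372.21, 418.66) c2=(370.54, 372.56) c3=(277.42, 368.52)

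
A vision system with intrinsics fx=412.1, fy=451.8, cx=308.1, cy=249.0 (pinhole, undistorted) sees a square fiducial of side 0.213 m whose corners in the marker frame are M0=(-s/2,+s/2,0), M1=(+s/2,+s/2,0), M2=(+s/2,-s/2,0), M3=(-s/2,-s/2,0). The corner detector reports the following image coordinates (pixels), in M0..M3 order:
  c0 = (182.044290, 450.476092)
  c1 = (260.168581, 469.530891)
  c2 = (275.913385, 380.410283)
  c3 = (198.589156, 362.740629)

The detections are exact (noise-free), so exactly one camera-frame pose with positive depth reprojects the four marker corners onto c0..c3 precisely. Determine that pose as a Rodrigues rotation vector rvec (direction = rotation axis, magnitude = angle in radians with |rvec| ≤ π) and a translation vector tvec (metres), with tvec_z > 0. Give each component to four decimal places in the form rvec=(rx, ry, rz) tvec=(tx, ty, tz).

Intrinsics K: fx=412.1, fy=451.8, cx=308.1, cy=249.0
Marker side s = 0.213 m; corners in marker frame (Z=0):
  M0 = (-0.1065, +0.1065, 0)
  M1 = (+0.1065, +0.1065, 0)
  M2 = (+0.1065, -0.1065, 0)
  M3 = (-0.1065, -0.1065, 0)
Detected image corners:
  c0 = (182.044290, 450.476092) px
  c1 = (260.168581, 469.530891) px
  c2 = (275.913385, 380.410283) px
  c3 = (198.589156, 362.740629) px
Planar DLT: solve 8×8 A·h = b for H (H[2,2]=1):
  H  [+350.93819 -89.78314 +228.97930]
  H  [+60.87355 +389.78227 +415.44284]
  H  [-0.06088 -0.06097 +1.00000]
B = K⁻¹H; ‖b₁‖=0.914777, ‖b₂‖=0.914777; λ = 2/(‖b₁‖+‖b₂‖) = 1.093163, sign → tz>0 ⇒ λ=+1.093163
r₁ = λ·B[:,0] = (+0.98068,+0.18397,-0.06655); r₂ = λ·B[:,1] = (-0.18833,+0.97984,-0.06665)
r₃ = r₁×r₂ = (+0.05295,+0.07790,+0.99555); SVD([r₁ r₂ r₃]) → R = UVᵀ:
  R  [+0.98068 -0.18833 +0.05295]
  R  [+0.18397 +0.97984 +0.07790]
  R  [-0.06655 -0.06665 +0.99555]
t = (-0.20988, +0.40272, +1.09316) m
tr R = 2.956072; θ = arccos((tr R − 1)/2) = 0.209975 rad = 12.031°
axis k = ((R−Rᵀ)₃₂, (R−Rᵀ)₁₃, (R−Rᵀ)₂₁) / (2 sinθ) = (-0.346754, +0.286656, +0.893079)
rvec = θ·k = (-0.072810, +0.060191, +0.187524)

rvec=(-0.0728, 0.0602, 0.1875) tvec=(-0.2099, 0.4027, 1.0932)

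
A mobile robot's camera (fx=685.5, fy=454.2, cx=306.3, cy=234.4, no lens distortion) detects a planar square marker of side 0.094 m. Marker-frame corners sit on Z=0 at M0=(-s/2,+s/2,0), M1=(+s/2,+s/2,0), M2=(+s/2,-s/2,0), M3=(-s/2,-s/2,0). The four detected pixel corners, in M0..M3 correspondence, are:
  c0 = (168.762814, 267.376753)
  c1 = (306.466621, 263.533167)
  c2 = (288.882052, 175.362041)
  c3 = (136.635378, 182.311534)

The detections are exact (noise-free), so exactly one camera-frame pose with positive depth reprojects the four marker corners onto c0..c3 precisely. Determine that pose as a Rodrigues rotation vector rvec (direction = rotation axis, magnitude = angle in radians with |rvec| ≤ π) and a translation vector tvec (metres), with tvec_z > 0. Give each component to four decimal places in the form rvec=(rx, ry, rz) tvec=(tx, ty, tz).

rvec=(0.5154, 0.1196, -0.0844) tvec=(-0.0516, -0.0095, 0.4339)

Intrinsics K: fx=685.5, fy=454.2, cx=306.3, cy=234.4
Marker side s = 0.094 m; corners in marker frame (Z=0):
  M0 = (-0.0470, +0.0470, 0)
  M1 = (+0.0470, +0.0470, 0)
  M2 = (+0.0470, -0.0470, 0)
  M3 = (-0.0470, -0.0470, 0)
Detected image corners:
  c0 = (168.762814, 267.376753) px
  c1 = (306.466621, 263.533167) px
  c2 = (288.882052, 175.362041) px
  c3 = (136.635378, 182.311534) px
Planar DLT: solve 8×8 A·h = b for H (H[2,2]=1):
  H  [+1468.03697 +517.90034 +224.77952]
  H  [-125.77090 +1170.16213 +224.46639]
  H  [-0.31165 +1.12059 +1.00000]
B = K⁻¹H; ‖b₁‖=2.304926, ‖b₂‖=2.304926; λ = 2/(‖b₁‖+‖b₂‖) = 0.433853, sign → tz>0 ⇒ λ=+0.433853
r₁ = λ·B[:,0] = (+0.98954,-0.05036,-0.13521); r₂ = λ·B[:,1] = (+0.11054,+0.86684,+0.48617)
r₃ = r₁×r₂ = (+0.09272,-0.49603,+0.86334); SVD([r₁ r₂ r₃]) → R = UVᵀ:
  R  [+0.98954 +0.11054 +0.09272]
  R  [-0.05036 +0.86684 -0.49603]
  R  [-0.13521 +0.48617 +0.86334]
t = (-0.05159, -0.00949, +0.43385) m
tr R = 2.719720; θ = arccos((tr R − 1)/2) = 0.535801 rad = 30.699°
axis k = ((R−Rᵀ)₃₂, (R−Rᵀ)₁₃, (R−Rᵀ)₂₁) / (2 sinθ) = (+0.961944, +0.223229, -0.157585)
rvec = θ·k = (+0.515410, +0.119607, -0.084434)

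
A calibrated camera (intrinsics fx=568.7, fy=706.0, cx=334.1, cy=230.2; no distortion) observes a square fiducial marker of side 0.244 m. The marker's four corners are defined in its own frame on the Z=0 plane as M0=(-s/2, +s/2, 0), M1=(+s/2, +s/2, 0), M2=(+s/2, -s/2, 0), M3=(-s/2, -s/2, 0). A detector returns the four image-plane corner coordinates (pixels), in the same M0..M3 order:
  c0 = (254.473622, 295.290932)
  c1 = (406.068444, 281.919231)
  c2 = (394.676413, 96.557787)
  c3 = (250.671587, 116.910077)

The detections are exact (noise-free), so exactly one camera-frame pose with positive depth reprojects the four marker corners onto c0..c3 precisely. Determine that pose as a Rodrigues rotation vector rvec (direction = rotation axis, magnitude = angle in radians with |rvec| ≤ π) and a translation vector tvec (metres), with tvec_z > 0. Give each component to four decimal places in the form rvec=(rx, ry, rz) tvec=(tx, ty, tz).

Intrinsics K: fx=568.7, fy=706.0, cx=334.1, cy=230.2
Marker side s = 0.244 m; corners in marker frame (Z=0):
  M0 = (-0.1220, +0.1220, 0)
  M1 = (+0.1220, +0.1220, 0)
  M2 = (+0.1220, -0.1220, 0)
  M3 = (-0.1220, -0.1220, 0)
Detected image corners:
  c0 = (254.473622, 295.290932) px
  c1 = (406.068444, 281.919231) px
  c2 = (394.676413, 96.557787) px
  c3 = (250.671587, 116.910077) px
Planar DLT: solve 8×8 A·h = b for H (H[2,2]=1):
  H  [+547.90287 -34.95617 +324.79260]
  H  [-104.24350 +705.25214 +195.61595]
  H  [-0.17598 -0.20142 +1.00000]
B = K⁻¹H; ‖b₁‖=1.084993, ‖b₂‖=1.084993; λ = 2/(‖b₁‖+‖b₂‖) = 0.921665, sign → tz>0 ⇒ λ=+0.921665
r₁ = λ·B[:,0] = (+0.98325,-0.08320,-0.16219); r₂ = λ·B[:,1] = (+0.05241,+0.98122,-0.18564)
r₃ = r₁×r₂ = (+0.17459,+0.17403,+0.96914); SVD([r₁ r₂ r₃]) → R = UVᵀ:
  R  [+0.98325 +0.05241 +0.17459]
  R  [-0.08320 +0.98122 +0.17403]
  R  [-0.16219 -0.18564 +0.96914]
t = (-0.01508, -0.04515, +0.92167) m
tr R = 2.933604; θ = arccos((tr R − 1)/2) = 0.258393 rad = 14.805°
axis k = ((R−Rᵀ)₃₂, (R−Rᵀ)₁₃, (R−Rᵀ)₂₁) / (2 sinθ) = (-0.703780, +0.658999, -0.265354)
rvec = θ·k = (-0.181852, +0.170281, -0.068566)

rvec=(-0.1819, 0.1703, -0.0686) tvec=(-0.0151, -0.0451, 0.9217)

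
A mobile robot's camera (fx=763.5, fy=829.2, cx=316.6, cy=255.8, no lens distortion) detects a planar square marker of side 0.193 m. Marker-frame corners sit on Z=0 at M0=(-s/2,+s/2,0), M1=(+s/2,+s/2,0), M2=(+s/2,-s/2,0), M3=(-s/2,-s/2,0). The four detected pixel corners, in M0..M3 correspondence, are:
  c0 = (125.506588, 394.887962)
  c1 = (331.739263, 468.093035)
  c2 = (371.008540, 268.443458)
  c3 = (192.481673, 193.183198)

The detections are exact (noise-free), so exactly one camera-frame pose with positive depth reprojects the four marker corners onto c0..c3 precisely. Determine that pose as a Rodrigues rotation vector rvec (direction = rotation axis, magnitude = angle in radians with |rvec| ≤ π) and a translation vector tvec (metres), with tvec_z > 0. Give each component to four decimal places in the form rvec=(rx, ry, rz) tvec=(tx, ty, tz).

Intrinsics K: fx=763.5, fy=829.2, cx=316.6, cy=255.8
Marker side s = 0.193 m; corners in marker frame (Z=0):
  M0 = (-0.0965, +0.0965, 0)
  M1 = (+0.0965, +0.0965, 0)
  M2 = (+0.0965, -0.0965, 0)
  M3 = (-0.0965, -0.0965, 0)
Detected image corners:
  c0 = (125.506588, 394.887962) px
  c1 = (331.739263, 468.093035) px
  c2 = (371.008540, 268.443458) px
  c3 = (192.481673, 193.183198) px
Planar DLT: solve 8×8 A·h = b for H (H[2,2]=1):
  H  [+1068.38460 -442.55406 +259.65692]
  H  [+483.84521 +819.82339 +325.79453]
  H  [+0.29859 -0.66375 +1.00000]
B = K⁻¹H; ‖b₁‖=1.399124, ‖b₂‖=1.399124; λ = 2/(‖b₁‖+‖b₂‖) = 0.714733, sign → tz>0 ⇒ λ=+0.714733
r₁ = λ·B[:,0] = (+0.91165,+0.35122,+0.21341); r₂ = λ·B[:,1] = (-0.21757,+0.85300,-0.47440)
r₃ = r₁×r₂ = (-0.34866,+0.38606,+0.85405); SVD([r₁ r₂ r₃]) → R = UVᵀ:
  R  [+0.91165 -0.21757 -0.34866]
  R  [+0.35122 +0.85300 +0.38606]
  R  [+0.21341 -0.47440 +0.85405]
t = (-0.05331, +0.06033, +0.71473) m
tr R = 2.618695; θ = arccos((tr R − 1)/2) = 0.627756 rad = 35.968°
axis k = ((R−Rᵀ)₃₂, (R−Rᵀ)₁₃, (R−Rᵀ)₂₁) / (2 sinθ) = (-0.732516, -0.478497, +0.484211)
rvec = θ·k = (-0.459842, -0.300380, +0.303967)

rvec=(-0.4598, -0.3004, 0.3040) tvec=(-0.0533, 0.0603, 0.7147)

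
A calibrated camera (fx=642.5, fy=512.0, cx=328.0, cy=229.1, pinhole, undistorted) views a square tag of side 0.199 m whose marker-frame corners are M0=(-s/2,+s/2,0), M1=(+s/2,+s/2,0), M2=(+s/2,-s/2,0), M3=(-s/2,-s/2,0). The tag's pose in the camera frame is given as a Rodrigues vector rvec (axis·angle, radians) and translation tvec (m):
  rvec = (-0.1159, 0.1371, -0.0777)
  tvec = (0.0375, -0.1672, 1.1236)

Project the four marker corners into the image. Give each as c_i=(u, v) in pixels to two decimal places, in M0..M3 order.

c0=(297.22, 201.70) c1=(411.44, 193.15) c2=(401.77, 104.03) c3=(290.15, 114.43)

Intrinsics K: fx=642.5, fy=512.0, cx=328.0, cy=229.1
Marker side s = 0.199 m; corners in marker frame (Z=0):
  M0 = (-0.0995, +0.0995, 0)
  M1 = (+0.0995, +0.0995, 0)
  M2 = (+0.0995, -0.0995, 0)
  M3 = (-0.0995, -0.0995, 0)
rvec = (-0.1159, 0.1371, -0.0777), |rvec| = θ = 0.19562 rad = 11.208°
Rodrigues: sinθ=0.19437, 1−cosθ=0.01907; R = I + sinθ·[k]× + (1−cosθ)·[k]×²:
    [+0.98762 +0.06929 +0.14072]
    [-0.08513 +0.99030 +0.10985]
    [-0.13174 -0.12047 +0.98394]
t = (0.0375, -0.1672, 1.1236) m
M0: Pc = R·M0+t = (-0.05387, -0.06020, +1.12472); u = 642.5·(-0.05387)/1.12472 + 328.0 = 297.2240, v = 512.0·(-0.06020)/1.12472 + 229.1 = 201.6975
M1: Pc = R·M1+t = (+0.14266, -0.07714, +1.09851); u = 642.5·(+0.14266)/1.09851 + 328.0 = 411.4412, v = 512.0·(-0.07714)/1.09851 + 229.1 = 193.1481
M2: Pc = R·M2+t = (+0.12887, -0.27420, +1.12248); u = 642.5·(+0.12887)/1.12248 + 328.0 = 401.7670, v = 512.0·(-0.27420)/1.12248 + 229.1 = 104.0262
M3: Pc = R·M3+t = (-0.06766, -0.25726, +1.14869); u = 642.5·(-0.06766)/1.14869 + 328.0 = 290.1544, v = 512.0·(-0.25726)/1.14869 + 229.1 = 114.4312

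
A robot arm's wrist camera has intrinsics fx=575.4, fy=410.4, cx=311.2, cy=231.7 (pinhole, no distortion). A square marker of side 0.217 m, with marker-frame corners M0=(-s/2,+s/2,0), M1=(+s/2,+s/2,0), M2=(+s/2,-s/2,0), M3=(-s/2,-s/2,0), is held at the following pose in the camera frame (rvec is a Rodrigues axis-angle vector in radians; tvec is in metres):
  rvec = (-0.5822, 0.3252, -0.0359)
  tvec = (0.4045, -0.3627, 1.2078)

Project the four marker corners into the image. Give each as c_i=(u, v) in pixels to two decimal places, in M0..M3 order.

c0=(455.17, 141.82) c1=(569.35, 126.81) c2=(550.46, 76.58) c3=(447.62, 92.68)

Intrinsics K: fx=575.4, fy=410.4, cx=311.2, cy=231.7
Marker side s = 0.217 m; corners in marker frame (Z=0):
  M0 = (-0.1085, +0.1085, 0)
  M1 = (+0.1085, +0.1085, 0)
  M2 = (+0.1085, -0.1085, 0)
  M3 = (-0.1085, -0.1085, 0)
rvec = (-0.5822, 0.3252, -0.0359), |rvec| = θ = 0.66783 rad = 38.264°
Rodrigues: sinθ=0.61929, 1−cosθ=0.21483; R = I + sinθ·[k]× + (1−cosθ)·[k]×²:
    [+0.94844 -0.05791 +0.31163]
    [-0.12449 +0.83611 +0.53425]
    [-0.29149 -0.54550 +0.78579]
t = (0.4045, -0.3627, 1.2078) m
M0: Pc = R·M0+t = (+0.29531, -0.25848, +1.18024); u = 575.4·(+0.29531)/1.18024 + 311.2 = 455.1725, v = 410.4·(-0.25848)/1.18024 + 231.7 = 141.8214
M1: Pc = R·M1+t = (+0.50112, -0.28549, +1.11699); u = 575.4·(+0.50112)/1.11699 + 311.2 = 569.3463, v = 410.4·(-0.28549)/1.11699 + 231.7 = 126.8062
M2: Pc = R·M2+t = (+0.51369, -0.46692, +1.23536); u = 575.4·(+0.51369)/1.23536 + 311.2 = 550.4634, v = 410.4·(-0.46692)/1.23536 + 231.7 = 76.5825
M3: Pc = R·M3+t = (+0.30788, -0.43991, +1.29861); u = 575.4·(+0.30788)/1.29861 + 311.2 = 447.6168, v = 410.4·(-0.43991)/1.29861 + 231.7 = 92.6754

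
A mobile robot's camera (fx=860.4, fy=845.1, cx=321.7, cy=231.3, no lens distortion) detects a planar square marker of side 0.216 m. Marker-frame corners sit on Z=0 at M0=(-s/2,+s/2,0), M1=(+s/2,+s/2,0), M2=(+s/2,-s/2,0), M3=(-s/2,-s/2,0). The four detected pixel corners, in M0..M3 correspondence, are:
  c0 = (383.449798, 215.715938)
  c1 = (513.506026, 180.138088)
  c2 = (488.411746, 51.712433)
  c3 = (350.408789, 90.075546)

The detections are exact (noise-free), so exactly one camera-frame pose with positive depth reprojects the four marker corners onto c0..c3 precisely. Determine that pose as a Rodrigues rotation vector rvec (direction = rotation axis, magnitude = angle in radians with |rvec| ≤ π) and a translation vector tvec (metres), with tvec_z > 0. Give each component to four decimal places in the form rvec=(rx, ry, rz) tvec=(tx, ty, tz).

rvec=(0.3849, -0.0253, -0.2735) tvec=(0.1754, -0.1507, 1.3414)

Intrinsics K: fx=860.4, fy=845.1, cx=321.7, cy=231.3
Marker side s = 0.216 m; corners in marker frame (Z=0):
  M0 = (-0.1080, +0.1080, 0)
  M1 = (+0.1080, +0.1080, 0)
  M2 = (+0.1080, -0.1080, 0)
  M3 = (-0.1080, -0.1080, 0)
Detected image corners:
  c0 = (383.449798, 215.715938) px
  c1 = (513.506026, 180.138088) px
  c2 = (488.411746, 51.712433) px
  c3 = (350.408789, 90.075546) px
Planar DLT: solve 8×8 A·h = b for H (H[2,2]=1):
  H  [+611.12815 +255.64213 +434.23468]
  H  [-173.69894 +625.58949 +136.36433]
  H  [-0.02034 +0.27891 +1.00000]
B = K⁻¹H; ‖b₁‖=0.745496, ‖b₂‖=0.745496; λ = 2/(‖b₁‖+‖b₂‖) = 1.341389, sign → tz>0 ⇒ λ=+1.341389
r₁ = λ·B[:,0] = (+0.96297,-0.26824,-0.02728); r₂ = λ·B[:,1] = (+0.25867,+0.89057,+0.37412)
r₃ = r₁×r₂ = (-0.07606,-0.36732,+0.92698); SVD([r₁ r₂ r₃]) → R = UVᵀ:
  R  [+0.96297 +0.25867 -0.07606]
  R  [-0.26824 +0.89057 -0.36732]
  R  [-0.02728 +0.37412 +0.92698]
t = (+0.17544, -0.15069, +1.34139) m
tr R = 2.780520; θ = arccos((tr R − 1)/2) = 0.472881 rad = 27.094°
axis k = ((R−Rᵀ)₃₂, (R−Rᵀ)₁₃, (R−Rᵀ)₂₁) / (2 sinθ) = (+0.813961, -0.053550, -0.578446)
rvec = θ·k = (+0.384907, -0.025323, -0.273536)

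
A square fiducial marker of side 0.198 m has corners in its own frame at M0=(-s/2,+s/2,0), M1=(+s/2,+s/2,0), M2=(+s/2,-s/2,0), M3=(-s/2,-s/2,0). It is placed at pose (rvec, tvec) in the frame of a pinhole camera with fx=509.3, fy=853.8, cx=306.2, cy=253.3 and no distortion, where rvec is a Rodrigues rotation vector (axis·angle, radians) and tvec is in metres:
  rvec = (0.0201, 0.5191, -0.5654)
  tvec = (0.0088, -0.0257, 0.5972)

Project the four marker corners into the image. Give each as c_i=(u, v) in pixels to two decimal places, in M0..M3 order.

Intrinsics K: fx=509.3, fy=853.8, cx=306.2, cy=253.3
Marker side s = 0.198 m; corners in marker frame (Z=0):
  M0 = (-0.0990, +0.0990, 0)
  M1 = (+0.0990, +0.0990, 0)
  M2 = (+0.0990, -0.0990, 0)
  M3 = (-0.0990, -0.0990, 0)
rvec = (0.0201, 0.5191, -0.5654), |rvec| = θ = 0.76782 rad = 43.993°
Rodrigues: sinθ=0.69457, 1−cosθ=0.28057; R = I + sinθ·[k]× + (1−cosθ)·[k]×²:
    [+0.71962 +0.51643 +0.46417]
    [-0.50649 +0.84767 -0.15786]
    [-0.47499 -0.12150 +0.87157]
t = (0.0088, -0.0257, 0.5972) m
M0: Pc = R·M0+t = (-0.01132, +0.10836, +0.63220); u = 509.3·(-0.01132)/0.63220 + 306.2 = 297.0836, v = 853.8·(+0.10836)/0.63220 + 253.3 = 399.6466
M1: Pc = R·M1+t = (+0.13117, +0.00808, +0.53815); u = 509.3·(+0.13117)/0.53815 + 306.2 = 430.3370, v = 853.8·(+0.00808)/0.53815 + 253.3 = 266.1135
M2: Pc = R·M2+t = (+0.02892, -0.15976, +0.56220); u = 509.3·(+0.02892)/0.56220 + 306.2 = 332.3951, v = 853.8·(-0.15976)/0.56220 + 253.3 = 10.6749
M3: Pc = R·M3+t = (-0.11357, -0.05948, +0.65625); u = 509.3·(-0.11357)/0.65625 + 306.2 = 218.0625, v = 853.8·(-0.05948)/0.65625 + 253.3 = 175.9198

c0=(297.08, 399.65) c1=(430.34, 266.11) c2=(332.40, 10.67) c3=(218.06, 175.92)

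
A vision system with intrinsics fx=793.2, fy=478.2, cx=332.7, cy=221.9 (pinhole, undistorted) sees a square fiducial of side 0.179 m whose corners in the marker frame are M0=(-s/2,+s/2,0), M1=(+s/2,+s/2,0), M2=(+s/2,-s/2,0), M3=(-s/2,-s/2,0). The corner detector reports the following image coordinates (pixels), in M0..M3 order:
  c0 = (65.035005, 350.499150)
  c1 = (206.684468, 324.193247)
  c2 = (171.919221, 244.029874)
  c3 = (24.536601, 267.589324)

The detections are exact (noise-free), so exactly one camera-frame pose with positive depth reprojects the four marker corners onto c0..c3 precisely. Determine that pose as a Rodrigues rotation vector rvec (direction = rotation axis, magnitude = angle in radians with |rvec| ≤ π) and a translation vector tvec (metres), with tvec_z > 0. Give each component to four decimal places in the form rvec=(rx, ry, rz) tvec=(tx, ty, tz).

Intrinsics K: fx=793.2, fy=478.2, cx=332.7, cy=221.9
Marker side s = 0.179 m; corners in marker frame (Z=0):
  M0 = (-0.0895, +0.0895, 0)
  M1 = (+0.0895, +0.0895, 0)
  M2 = (+0.0895, -0.0895, 0)
  M3 = (-0.0895, -0.0895, 0)
Detected image corners:
  c0 = (65.035005, 350.499150) px
  c1 = (206.684468, 324.193247) px
  c2 = (171.919221, 244.029874) px
  c3 = (24.536601, 267.589324) px
Planar DLT: solve 8×8 A·h = b for H (H[2,2]=1):
  H  [+834.87066 +228.60861 +118.84625]
  H  [-69.08860 +502.77032 +296.89681]
  H  [+0.23707 +0.15990 +1.00000]
B = K⁻¹H; ‖b₁‖=1.014574, ‖b₂‖=1.014574; λ = 2/(‖b₁‖+‖b₂‖) = 0.985635, sign → tz>0 ⇒ λ=+0.985635
r₁ = λ·B[:,0] = (+0.93941,-0.25083,+0.23367); r₂ = λ·B[:,1] = (+0.21797,+0.96315,+0.15760)
r₃ = r₁×r₂ = (-0.26458,-0.09712,+0.95946); SVD([r₁ r₂ r₃]) → R = UVᵀ:
  R  [+0.93941 +0.21797 -0.26458]
  R  [-0.25083 +0.96315 -0.09712]
  R  [+0.23367 +0.15760 +0.95946]
t = (-0.26574, +0.15458, +0.98564) m
tr R = 2.862014; θ = arccos((tr R − 1)/2) = 0.373634 rad = 21.408°
axis k = ((R−Rᵀ)₃₂, (R−Rᵀ)₁₃, (R−Rᵀ)₂₁) / (2 sinθ) = (+0.348925, -0.682532, -0.642185)
rvec = θ·k = (+0.130370, -0.255017, -0.239942)

rvec=(0.1304, -0.2550, -0.2399) tvec=(-0.2657, 0.1546, 0.9856)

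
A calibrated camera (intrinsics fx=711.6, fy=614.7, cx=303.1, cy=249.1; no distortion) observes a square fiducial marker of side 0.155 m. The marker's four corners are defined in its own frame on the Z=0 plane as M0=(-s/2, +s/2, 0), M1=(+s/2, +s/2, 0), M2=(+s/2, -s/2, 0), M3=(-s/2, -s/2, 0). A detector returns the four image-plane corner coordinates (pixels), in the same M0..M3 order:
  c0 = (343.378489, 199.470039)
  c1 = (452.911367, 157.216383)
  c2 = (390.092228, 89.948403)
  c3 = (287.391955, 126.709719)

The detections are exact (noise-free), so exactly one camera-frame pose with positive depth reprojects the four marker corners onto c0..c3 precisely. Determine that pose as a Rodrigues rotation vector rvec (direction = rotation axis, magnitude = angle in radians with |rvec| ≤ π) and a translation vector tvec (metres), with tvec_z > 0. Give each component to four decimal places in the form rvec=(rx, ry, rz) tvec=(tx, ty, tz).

rvec=(-0.5463, -0.0720, -0.4676) tvec=(0.0832, -0.1594, 0.9113)

Intrinsics K: fx=711.6, fy=614.7, cx=303.1, cy=249.1
Marker side s = 0.155 m; corners in marker frame (Z=0):
  M0 = (-0.0775, +0.0775, 0)
  M1 = (+0.0775, +0.0775, 0)
  M2 = (+0.0775, -0.0775, 0)
  M3 = (-0.0775, -0.0775, 0)
Detected image corners:
  c0 = (343.378489, 199.470039) px
  c1 = (452.911367, 157.216383) px
  c2 = (390.092228, 89.948403) px
  c3 = (287.391955, 126.709719) px
Planar DLT: solve 8×8 A·h = b for H (H[2,2]=1):
  H  [+759.79170 +187.95737 +368.07029]
  H  [-224.56209 +375.31078 +141.57944]
  H  [+0.20648 -0.53099 +1.00000]
B = K⁻¹H; ‖b₁‖=1.097355, ‖b₂‖=1.097355; λ = 2/(‖b₁‖+‖b₂‖) = 0.911282, sign → tz>0 ⇒ λ=+0.911282
r₁ = λ·B[:,0] = (+0.89285,-0.40916,+0.18816); r₂ = λ·B[:,1] = (+0.44681,+0.75248,-0.48388)
r₃ = r₁×r₂ = (+0.05640,+0.51610,+0.85467); SVD([r₁ r₂ r₃]) → R = UVᵀ:
  R  [+0.89285 +0.44681 +0.05640]
  R  [-0.40916 +0.75248 +0.51610]
  R  [+0.18816 -0.48388 +0.85467]
t = (+0.08320, -0.15940, +0.91128) m
tr R = 2.499997; θ = arccos((tr R − 1)/2) = 0.722736 rad = 41.410°
axis k = ((R−Rᵀ)₃₂, (R−Rᵀ)₁₃, (R−Rᵀ)₂₁) / (2 sinθ) = (-0.755916, -0.099603, -0.647047)
rvec = θ·k = (-0.546328, -0.071987, -0.467644)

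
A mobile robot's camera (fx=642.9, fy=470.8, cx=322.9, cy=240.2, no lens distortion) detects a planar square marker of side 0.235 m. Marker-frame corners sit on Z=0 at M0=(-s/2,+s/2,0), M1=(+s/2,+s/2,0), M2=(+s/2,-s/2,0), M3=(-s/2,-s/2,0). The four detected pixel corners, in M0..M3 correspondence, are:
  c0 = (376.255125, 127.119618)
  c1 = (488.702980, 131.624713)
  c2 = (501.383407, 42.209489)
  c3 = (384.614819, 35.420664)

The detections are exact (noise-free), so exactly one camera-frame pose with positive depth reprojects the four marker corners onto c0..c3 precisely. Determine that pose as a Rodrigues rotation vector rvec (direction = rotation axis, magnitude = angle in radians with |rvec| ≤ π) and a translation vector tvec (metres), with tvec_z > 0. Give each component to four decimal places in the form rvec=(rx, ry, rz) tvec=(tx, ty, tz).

Intrinsics K: fx=642.9, fy=470.8, cx=322.9, cy=240.2
Marker side s = 0.235 m; corners in marker frame (Z=0):
  M0 = (-0.1175, +0.1175, 0)
  M1 = (+0.1175, +0.1175, 0)
  M2 = (+0.1175, -0.1175, 0)
  M3 = (-0.1175, -0.1175, 0)
Detected image corners:
  c0 = (376.255125, 127.119618) px
  c1 = (488.702980, 131.624713) px
  c2 = (501.383407, 42.209489) px
  c3 = (384.614819, 35.420664) px
Planar DLT: solve 8×8 A·h = b for H (H[2,2]=1):
  H  [+529.86550 +29.24157 +438.28592]
  H  [+32.06951 +399.53171 +85.02647]
  H  [+0.09676 +0.16931 +1.00000]
B = K⁻¹H; ‖b₁‖=0.781821, ‖b₂‖=0.781821; λ = 2/(‖b₁‖+‖b₂‖) = 1.279065, sign → tz>0 ⇒ λ=+1.279065
r₁ = λ·B[:,0] = (+0.99202,+0.02399,+0.12376); r₂ = λ·B[:,1] = (-0.05059,+0.97496,+0.21655)
r₃ = r₁×r₂ = (-0.11546,-0.22109,+0.96839); SVD([r₁ r₂ r₃]) → R = UVᵀ:
  R  [+0.99202 -0.05059 -0.11546]
  R  [+0.02399 +0.97496 -0.22109]
  R  [+0.12376 +0.21655 +0.96839]
t = (+0.22956, -0.42157, +1.27907) m
tr R = 2.935376; θ = arccos((tr R − 1)/2) = 0.254902 rad = 14.605°
axis k = ((R−Rᵀ)₃₂, (R−Rᵀ)₁₃, (R−Rᵀ)₂₁) / (2 sinθ) = (+0.867821, -0.474362, +0.147878)
rvec = θ·k = (+0.221209, -0.120916, +0.037694)

rvec=(0.2212, -0.1209, 0.0377) tvec=(0.2296, -0.4216, 1.2791)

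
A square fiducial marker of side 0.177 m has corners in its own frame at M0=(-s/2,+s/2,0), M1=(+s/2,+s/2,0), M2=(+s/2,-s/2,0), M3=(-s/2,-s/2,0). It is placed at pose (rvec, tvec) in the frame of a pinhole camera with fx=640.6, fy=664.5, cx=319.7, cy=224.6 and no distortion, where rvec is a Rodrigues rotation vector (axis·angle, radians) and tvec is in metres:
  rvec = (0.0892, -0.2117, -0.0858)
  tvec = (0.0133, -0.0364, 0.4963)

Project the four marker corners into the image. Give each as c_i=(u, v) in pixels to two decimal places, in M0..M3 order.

c0=(232.55, 306.21) c1=(449.73, 279.32) c2=(437.23, 50.46) c3=(211.10, 60.59)

Intrinsics K: fx=640.6, fy=664.5, cx=319.7, cy=224.6
Marker side s = 0.177 m; corners in marker frame (Z=0):
  M0 = (-0.0885, +0.0885, 0)
  M1 = (+0.0885, +0.0885, 0)
  M2 = (+0.0885, -0.0885, 0)
  M3 = (-0.0885, -0.0885, 0)
rvec = (0.0892, -0.2117, -0.0858), |rvec| = θ = 0.24522 rad = 14.050°
Rodrigues: sinθ=0.24277, 1−cosθ=0.02992; R = I + sinθ·[k]× + (1−cosθ)·[k]×²:
    [+0.97404 +0.07555 -0.21339]
    [-0.09434 +0.99238 -0.07927]
    [+0.20578 +0.09735 +0.97375]
t = (0.0133, -0.0364, 0.4963) m
M0: Pc = R·M0+t = (-0.06622, +0.05977, +0.48670); u = 640.6·(-0.06622)/0.48670 + 319.7 = 232.5456, v = 664.5·(+0.05977)/0.48670 + 224.6 = 306.2104
M1: Pc = R·M1+t = (+0.10619, +0.04308, +0.52313); u = 640.6·(+0.10619)/0.52313 + 319.7 = 449.7345, v = 664.5·(+0.04308)/0.52313 + 224.6 = 279.3181
M2: Pc = R·M2+t = (+0.09282, -0.13257, +0.50590); u = 640.6·(+0.09282)/0.50590 + 319.7 = 437.2307, v = 664.5·(-0.13257)/0.50590 + 224.6 = 50.4621
M3: Pc = R·M3+t = (-0.07959, -0.11588, +0.46947); u = 640.6·(-0.07959)/0.46947 + 319.7 = 211.1008, v = 664.5·(-0.11588)/0.46947 + 224.6 = 60.5864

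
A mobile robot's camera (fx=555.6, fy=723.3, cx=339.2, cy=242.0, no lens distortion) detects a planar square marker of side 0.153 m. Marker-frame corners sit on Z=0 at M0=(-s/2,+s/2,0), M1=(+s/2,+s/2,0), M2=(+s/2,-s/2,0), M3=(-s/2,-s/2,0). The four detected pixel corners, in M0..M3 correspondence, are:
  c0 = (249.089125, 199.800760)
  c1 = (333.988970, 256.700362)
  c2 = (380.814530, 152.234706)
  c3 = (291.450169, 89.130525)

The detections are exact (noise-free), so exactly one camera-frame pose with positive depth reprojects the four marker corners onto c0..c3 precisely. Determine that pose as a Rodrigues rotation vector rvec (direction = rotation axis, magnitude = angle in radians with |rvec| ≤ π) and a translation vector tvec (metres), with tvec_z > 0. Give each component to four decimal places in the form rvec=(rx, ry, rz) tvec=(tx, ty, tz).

rvec=(0.3896, -0.0370, 0.4958) tvec=(-0.0398, -0.0784, 0.8654)

Intrinsics K: fx=555.6, fy=723.3, cx=339.2, cy=242.0
Marker side s = 0.153 m; corners in marker frame (Z=0):
  M0 = (-0.0765, +0.0765, 0)
  M1 = (+0.0765, +0.0765, 0)
  M2 = (+0.0765, -0.0765, 0)
  M3 = (-0.0765, -0.0765, 0)
Detected image corners:
  c0 = (249.089125, 199.800760) px
  c1 = (333.988970, 256.700362) px
  c2 = (380.814530, 152.234706) px
  c3 = (291.450169, 89.130525) px
Planar DLT: solve 8×8 A·h = b for H (H[2,2]=1):
  H  [+615.46609 -162.75937 +313.62842]
  H  [+417.34549 +774.46735 +176.49561]
  H  [+0.14795 +0.41061 +1.00000]
B = K⁻¹H; ‖b₁‖=1.155549, ‖b₂‖=1.155549; λ = 2/(‖b₁‖+‖b₂‖) = 0.865389, sign → tz>0 ⇒ λ=+0.865389
r₁ = λ·B[:,0] = (+0.88047,+0.45649,+0.12804); r₂ = λ·B[:,1] = (-0.47045,+0.80772,+0.35534)
r₃ = r₁×r₂ = (+0.05879,-0.37310,+0.92593); SVD([r₁ r₂ r₃]) → R = UVᵀ:
  R  [+0.88047 -0.47045 +0.05879]
  R  [+0.45649 +0.80772 -0.37310]
  R  [+0.12804 +0.35534 +0.92593]
t = (-0.03983, -0.07837, +0.86539) m
tr R = 2.614111; θ = arccos((tr R − 1)/2) = 0.631648 rad = 36.191°
axis k = ((R−Rᵀ)₃₂, (R−Rᵀ)₁₃, (R−Rᵀ)₂₁) / (2 sinθ) = (+0.616827, -0.058637, +0.784912)
rvec = θ·k = (+0.389617, -0.037038, +0.495788)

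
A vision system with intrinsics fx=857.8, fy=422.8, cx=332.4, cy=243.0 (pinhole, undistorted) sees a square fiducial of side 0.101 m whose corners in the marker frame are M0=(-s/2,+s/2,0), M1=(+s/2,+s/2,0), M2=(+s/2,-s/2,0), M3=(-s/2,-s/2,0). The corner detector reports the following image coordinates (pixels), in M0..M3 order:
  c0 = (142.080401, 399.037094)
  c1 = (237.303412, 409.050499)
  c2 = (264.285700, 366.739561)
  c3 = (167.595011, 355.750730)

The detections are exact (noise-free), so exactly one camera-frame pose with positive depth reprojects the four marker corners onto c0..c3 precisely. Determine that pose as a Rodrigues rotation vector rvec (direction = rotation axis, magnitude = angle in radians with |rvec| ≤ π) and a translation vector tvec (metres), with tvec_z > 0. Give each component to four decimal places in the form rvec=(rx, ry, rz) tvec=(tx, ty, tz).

rvec=(0.1988, -0.1302, 0.2870) tvec=(-0.1326, 0.2911, 0.8798)

Intrinsics K: fx=857.8, fy=422.8, cx=332.4, cy=243.0
Marker side s = 0.101 m; corners in marker frame (Z=0):
  M0 = (-0.0505, +0.0505, 0)
  M1 = (+0.0505, +0.0505, 0)
  M2 = (+0.0505, -0.0505, 0)
  M3 = (-0.0505, -0.0505, 0)
Detected image corners:
  c0 = (142.080401, 399.037094) px
  c1 = (237.303412, 409.050499) px
  c2 = (264.285700, 366.739561) px
  c3 = (167.595011, 355.750730) px
Planar DLT: solve 8×8 A·h = b for H (H[2,2]=1):
  H  [+985.82025 -219.43656 +203.11172]
  H  [+171.51361 +500.14176 +382.90718]
  H  [+0.17664 +0.19976 +1.00000]
B = K⁻¹H; ‖b₁‖=1.136581, ‖b₂‖=1.136581; λ = 2/(‖b₁‖+‖b₂‖) = 0.879831, sign → tz>0 ⇒ λ=+0.879831
r₁ = λ·B[:,0] = (+0.95092,+0.26759,+0.15541); r₂ = λ·B[:,1] = (-0.29318,+0.93977,+0.17575)
r₃ = r₁×r₂ = (-0.09902,-0.21269,+0.97209); SVD([r₁ r₂ r₃]) → R = UVᵀ:
  R  [+0.95092 -0.29318 -0.09902]
  R  [+0.26759 +0.93977 -0.21269]
  R  [+0.15541 +0.17575 +0.97209]
t = (-0.13261, +0.29114, +0.87983) m
tr R = 2.862770; θ = arccos((tr R − 1)/2) = 0.372597 rad = 21.348°
axis k = ((R−Rᵀ)₃₂, (R−Rᵀ)₁₃, (R−Rᵀ)₂₁) / (2 sinθ) = (+0.533523, -0.349469, +0.770211)
rvec = θ·k = (+0.198789, -0.130211, +0.286978)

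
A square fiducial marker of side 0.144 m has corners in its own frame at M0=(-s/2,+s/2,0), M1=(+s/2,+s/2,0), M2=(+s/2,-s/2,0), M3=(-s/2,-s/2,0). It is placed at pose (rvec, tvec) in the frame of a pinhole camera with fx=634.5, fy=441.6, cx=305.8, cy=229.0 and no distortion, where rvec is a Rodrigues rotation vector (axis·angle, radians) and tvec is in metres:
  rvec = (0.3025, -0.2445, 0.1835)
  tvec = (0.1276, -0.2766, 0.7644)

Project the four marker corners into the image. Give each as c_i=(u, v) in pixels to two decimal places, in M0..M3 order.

c0=(341.87, 102.43) c1=(448.71, 119.64) c2=(481.65, 35.94) c3=(370.79, 13.41)

Intrinsics K: fx=634.5, fy=441.6, cx=305.8, cy=229.0
Marker side s = 0.144 m; corners in marker frame (Z=0):
  M0 = (-0.0720, +0.0720, 0)
  M1 = (+0.0720, +0.0720, 0)
  M2 = (+0.0720, -0.0720, 0)
  M3 = (-0.0720, -0.0720, 0)
rvec = (0.3025, -0.2445, 0.1835), |rvec| = θ = 0.43007 rad = 24.641°
Rodrigues: sinθ=0.41693, 1−cosθ=0.09106; R = I + sinθ·[k]× + (1−cosθ)·[k]×²:
    [+0.95399 -0.21431 -0.20970]
    [+0.14148 +0.93837 -0.31535]
    [+0.26436 +0.27117 +0.92552]
t = (0.1276, -0.2766, 0.7644) m
M0: Pc = R·M0+t = (+0.04348, -0.21922, +0.76489); u = 634.5·(+0.04348)/0.76489 + 305.8 = 341.8700, v = 441.6·(-0.21922)/0.76489 + 229.0 = 102.4337
M1: Pc = R·M1+t = (+0.18086, -0.19885, +0.80296); u = 634.5·(+0.18086)/0.80296 + 305.8 = 448.7137, v = 441.6·(-0.19885)/0.80296 + 229.0 = 119.6388
M2: Pc = R·M2+t = (+0.21172, -0.33398, +0.76391); u = 634.5·(+0.21172)/0.76391 + 305.8 = 481.6516, v = 441.6·(-0.33398)/0.76391 + 229.0 = 35.9356
M3: Pc = R·M3+t = (+0.07434, -0.35435, +0.72584); u = 634.5·(+0.07434)/0.72584 + 305.8 = 370.7875, v = 441.6·(-0.35435)/0.72584 + 229.0 = 13.4149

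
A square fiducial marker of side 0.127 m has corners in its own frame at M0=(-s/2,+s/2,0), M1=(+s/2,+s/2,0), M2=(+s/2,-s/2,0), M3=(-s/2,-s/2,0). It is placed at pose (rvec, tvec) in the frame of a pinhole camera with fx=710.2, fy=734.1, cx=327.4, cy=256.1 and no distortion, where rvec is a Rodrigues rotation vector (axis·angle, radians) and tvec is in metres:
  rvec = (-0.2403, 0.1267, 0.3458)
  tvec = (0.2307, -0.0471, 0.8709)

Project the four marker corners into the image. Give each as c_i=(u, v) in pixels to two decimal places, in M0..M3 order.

Intrinsics K: fx=710.2, fy=734.1, cx=327.4, cy=256.1
Marker side s = 0.127 m; corners in marker frame (Z=0):
  M0 = (-0.0635, +0.0635, 0)
  M1 = (+0.0635, +0.0635, 0)
  M2 = (+0.0635, -0.0635, 0)
  M3 = (-0.0635, -0.0635, 0)
rvec = (-0.2403, 0.1267, 0.3458), |rvec| = θ = 0.43974 rad = 25.195°
Rodrigues: sinθ=0.42571, 1−cosθ=0.09514; R = I + sinθ·[k]× + (1−cosθ)·[k]×²:
    [+0.93327 -0.34974 +0.08177]
    [+0.31978 +0.91276 +0.25419]
    [-0.16354 -0.21107 +0.96369]
t = (0.2307, -0.0471, 0.8709) m
M0: Pc = R·M0+t = (+0.14923, -0.00945, +0.86788); u = 710.2·(+0.14923)/0.86788 + 327.4 = 449.5160, v = 734.1·(-0.00945)/0.86788 + 256.1 = 248.1100
M1: Pc = R·M1+t = (+0.26775, +0.03117, +0.84711); u = 710.2·(+0.26775)/0.84711 + 327.4 = 551.8791, v = 734.1·(+0.03117)/0.84711 + 256.1 = 283.1085
M2: Pc = R·M2+t = (+0.31217, -0.08475, +0.87392); u = 710.2·(+0.31217)/0.87392 + 327.4 = 581.0896, v = 734.1·(-0.08475)/0.87392 + 256.1 = 184.9059
M3: Pc = R·M3+t = (+0.19365, -0.12537, +0.89469); u = 710.2·(+0.19365)/0.89469 + 327.4 = 481.1154, v = 734.1·(-0.12537)/0.89469 + 256.1 = 153.2357

c0=(449.52, 248.11) c1=(551.88, 283.11) c2=(581.09, 184.91) c3=(481.12, 153.24)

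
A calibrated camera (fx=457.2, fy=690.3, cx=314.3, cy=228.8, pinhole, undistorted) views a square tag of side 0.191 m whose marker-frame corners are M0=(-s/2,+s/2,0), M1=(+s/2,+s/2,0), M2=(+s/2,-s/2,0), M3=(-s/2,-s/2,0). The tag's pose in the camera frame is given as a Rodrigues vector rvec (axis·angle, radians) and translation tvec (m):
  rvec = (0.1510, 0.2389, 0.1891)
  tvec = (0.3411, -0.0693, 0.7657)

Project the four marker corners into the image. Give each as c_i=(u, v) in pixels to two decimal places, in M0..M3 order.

Intrinsics K: fx=457.2, fy=690.3, cx=314.3, cy=228.8
Marker side s = 0.191 m; corners in marker frame (Z=0):
  M0 = (-0.0955, +0.0955, 0)
  M1 = (+0.0955, +0.0955, 0)
  M2 = (+0.0955, -0.0955, 0)
  M3 = (-0.0955, -0.0955, 0)
rvec = (0.1510, 0.2389, 0.1891), |rvec| = θ = 0.34005 rad = 19.483°
Rodrigues: sinθ=0.33353, 1−cosθ=0.05726; R = I + sinθ·[k]× + (1−cosθ)·[k]×²:
    [+0.95403 -0.16761 +0.24846]
    [+0.20334 +0.97100 -0.12574]
    [-0.22018 +0.17048 +0.96045]
t = (0.3411, -0.0693, 0.7657) m
M0: Pc = R·M0+t = (+0.23398, +0.00401, +0.80301); u = 457.2·(+0.23398)/0.80301 + 314.3 = 447.5205, v = 690.3·(+0.00401)/0.80301 + 228.8 = 232.2485
M1: Pc = R·M1+t = (+0.41620, +0.04285, +0.76095); u = 457.2·(+0.41620)/0.76095 + 314.3 = 564.3652, v = 690.3·(+0.04285)/0.76095 + 228.8 = 267.6711
M2: Pc = R·M2+t = (+0.44822, -0.14261, +0.72839); u = 457.2·(+0.44822)/0.72839 + 314.3 = 595.6386, v = 690.3·(-0.14261)/0.72839 + 228.8 = 93.6464
M3: Pc = R·M3+t = (+0.26600, -0.18145, +0.77045); u = 457.2·(+0.26600)/0.77045 + 314.3 = 472.1486, v = 690.3·(-0.18145)/0.77045 + 228.8 = 66.2259

c0=(447.52, 232.25) c1=(564.37, 267.67) c2=(595.64, 93.65) c3=(472.15, 66.23)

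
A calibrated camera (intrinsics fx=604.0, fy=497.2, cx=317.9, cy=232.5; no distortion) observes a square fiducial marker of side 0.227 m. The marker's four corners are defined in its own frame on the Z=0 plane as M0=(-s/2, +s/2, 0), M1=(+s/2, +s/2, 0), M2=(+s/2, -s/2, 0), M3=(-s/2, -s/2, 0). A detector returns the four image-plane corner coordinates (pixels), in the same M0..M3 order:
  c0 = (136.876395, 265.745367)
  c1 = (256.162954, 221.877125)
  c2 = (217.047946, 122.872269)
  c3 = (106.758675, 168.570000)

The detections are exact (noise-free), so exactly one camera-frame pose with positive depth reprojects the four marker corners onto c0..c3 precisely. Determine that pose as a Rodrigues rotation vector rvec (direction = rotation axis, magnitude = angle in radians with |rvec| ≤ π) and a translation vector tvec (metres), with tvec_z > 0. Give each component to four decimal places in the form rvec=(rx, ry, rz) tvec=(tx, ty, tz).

Intrinsics K: fx=604.0, fy=497.2, cx=317.9, cy=232.5
Marker side s = 0.227 m; corners in marker frame (Z=0):
  M0 = (-0.1135, +0.1135, 0)
  M1 = (+0.1135, +0.1135, 0)
  M2 = (+0.1135, -0.1135, 0)
  M3 = (-0.1135, -0.1135, 0)
Detected image corners:
  c0 = (136.876395, 265.745367) px
  c1 = (256.162954, 221.877125) px
  c2 = (217.047946, 122.872269) px
  c3 = (106.758675, 168.570000) px
Planar DLT: solve 8×8 A·h = b for H (H[2,2]=1):
  H  [+467.26462 +101.53196 +177.28494]
  H  [-238.46477 +377.14752 +193.73362]
  H  [-0.21079 -0.28173 +1.00000]
B = K⁻¹H; ‖b₁‖=0.985937, ‖b₂‖=0.985937; λ = 2/(‖b₁‖+‖b₂‖) = 1.014263, sign → tz>0 ⇒ λ=+1.014263
r₁ = λ·B[:,0] = (+0.89718,-0.38648,-0.21379); r₂ = λ·B[:,1] = (+0.32089,+0.90298,-0.28575)
r₃ = r₁×r₂ = (+0.30349,+0.18776,+0.93415); SVD([r₁ r₂ r₃]) → R = UVᵀ:
  R  [+0.89718 +0.32089 +0.30349]
  R  [-0.38648 +0.90298 +0.18776]
  R  [-0.21379 -0.28575 +0.93415]
t = (-0.23613, -0.07908, +1.01426) m
tr R = 2.734311; θ = arccos((tr R − 1)/2) = 0.521334 rad = 29.870°
axis k = ((R−Rᵀ)₃₂, (R−Rᵀ)₁₃, (R−Rᵀ)₂₁) / (2 sinθ) = (-0.475372, +0.519318, -0.710162)
rvec = θ·k = (-0.247828, +0.270738, -0.370232)

rvec=(-0.2478, 0.2707, -0.3702) tvec=(-0.2361, -0.0791, 1.0143)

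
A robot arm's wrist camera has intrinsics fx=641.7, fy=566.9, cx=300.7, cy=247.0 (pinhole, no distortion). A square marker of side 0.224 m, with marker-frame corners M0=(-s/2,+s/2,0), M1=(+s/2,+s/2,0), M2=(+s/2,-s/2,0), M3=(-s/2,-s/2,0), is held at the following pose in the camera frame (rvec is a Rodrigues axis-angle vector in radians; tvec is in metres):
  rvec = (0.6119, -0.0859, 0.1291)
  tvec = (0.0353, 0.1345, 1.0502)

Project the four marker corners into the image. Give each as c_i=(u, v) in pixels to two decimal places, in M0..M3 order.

c0=(247.19, 357.58) c1=(374.51, 365.71) c2=(404.89, 277.81) c3=(261.79, 266.23)

Intrinsics K: fx=641.7, fy=566.9, cx=300.7, cy=247.0
Marker side s = 0.224 m; corners in marker frame (Z=0):
  M0 = (-0.1120, +0.1120, 0)
  M1 = (+0.1120, +0.1120, 0)
  M2 = (+0.1120, -0.1120, 0)
  M3 = (-0.1120, -0.1120, 0)
rvec = (0.6119, -0.0859, 0.1291), |rvec| = θ = 0.63124 rad = 36.168°
Rodrigues: sinθ=0.59015, 1−cosθ=0.19271; R = I + sinθ·[k]× + (1−cosθ)·[k]×²:
    [+0.98837 -0.14612 -0.04210]
    [+0.09528 +0.81086 -0.57743]
    [+0.11851 +0.56670 +0.81536]
t = (0.0353, 0.1345, 1.0502) m
M0: Pc = R·M0+t = (-0.09176, +0.21465, +1.10040); u = 641.7·(-0.09176)/1.10040 + 300.7 = 247.1884, v = 566.9·(+0.21465)/1.10040 + 247.0 = 357.5807
M1: Pc = R·M1+t = (+0.12963, +0.23599, +1.12694); u = 641.7·(+0.12963)/1.12694 + 300.7 = 374.5149, v = 566.9·(+0.23599)/1.12694 + 247.0 = 365.7116
M2: Pc = R·M2+t = (+0.16236, +0.05435, +1.00000); u = 641.7·(+0.16236)/1.00000 + 300.7 = 404.8877, v = 566.9·(+0.05435)/1.00000 + 247.0 = 277.8133
M3: Pc = R·M3+t = (-0.05903, +0.03301, +0.97346); u = 641.7·(-0.05903)/0.97346 + 300.7 = 261.7858, v = 566.9·(+0.03301)/0.97346 + 247.0 = 266.2251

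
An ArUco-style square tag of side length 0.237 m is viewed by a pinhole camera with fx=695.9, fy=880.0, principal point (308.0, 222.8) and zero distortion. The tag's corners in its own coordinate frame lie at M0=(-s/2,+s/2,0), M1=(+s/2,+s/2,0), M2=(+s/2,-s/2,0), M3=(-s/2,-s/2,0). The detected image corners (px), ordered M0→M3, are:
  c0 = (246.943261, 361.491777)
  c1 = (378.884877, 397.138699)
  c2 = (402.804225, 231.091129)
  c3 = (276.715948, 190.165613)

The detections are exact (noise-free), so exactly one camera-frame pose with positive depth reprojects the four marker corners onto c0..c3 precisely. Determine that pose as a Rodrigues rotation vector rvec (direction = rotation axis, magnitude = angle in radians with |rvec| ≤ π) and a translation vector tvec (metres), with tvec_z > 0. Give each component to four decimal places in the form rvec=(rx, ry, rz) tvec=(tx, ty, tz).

rvec=(-0.1676, -0.2259, 0.2247) tvec=(0.0345, 0.0974, 1.2079)

Intrinsics K: fx=695.9, fy=880.0, cx=308.0, cy=222.8
Marker side s = 0.237 m; corners in marker frame (Z=0):
  M0 = (-0.1185, +0.1185, 0)
  M1 = (+0.1185, +0.1185, 0)
  M2 = (+0.1185, -0.1185, 0)
  M3 = (-0.1185, -0.1185, 0)
Detected image corners:
  c0 = (246.943261, 361.491777) px
  c1 = (378.884877, 397.138699) px
  c2 = (402.804225, 231.091129) px
  c3 = (276.715948, 190.165613) px
Planar DLT: solve 8×8 A·h = b for H (H[2,2]=1):
  H  [+598.82191 -164.12167 +327.86704]
  H  [+211.18013 +665.35592 +293.78712]
  H  [+0.16757 -0.15656 +1.00000]
B = K⁻¹H; ‖b₁‖=0.827906, ‖b₂‖=0.827906; λ = 2/(‖b₁‖+‖b₂‖) = 1.207866, sign → tz>0 ⇒ λ=+1.207866
r₁ = λ·B[:,0] = (+0.94979,+0.23862,+0.20240); r₂ = λ·B[:,1] = (-0.20117,+0.96113,-0.18911)
r₃ = r₁×r₂ = (-0.23966,+0.13890,+0.96087); SVD([r₁ r₂ r₃]) → R = UVᵀ:
  R  [+0.94979 -0.20117 -0.23966]
  R  [+0.23862 +0.96113 +0.13890]
  R  [+0.20240 -0.18911 +0.96087]
t = (+0.03448, +0.09744, +1.20787) m
tr R = 2.871787; θ = arccos((tr R − 1)/2) = 0.360009 rad = 20.627°
axis k = ((R−Rᵀ)₃₂, (R−Rᵀ)₁₃, (R−Rᵀ)₂₁) / (2 sinθ) = (-0.465541, -0.627422, +0.624190)
rvec = θ·k = (-0.167599, -0.225878, +0.224714)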